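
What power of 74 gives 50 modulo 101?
57

Baby-step giant-step with step n = ⌈√101⌉ = 11.
Baby steps 74^j mod 101 (j:value) for j=0..10: 0:1, 1:74, 2:22, 3:12, 4:80, 5:62, 6:43, 7:51, 8:37, 9:11, 10:6.
Giant-step multiplier: 74^(-11) ≡ 74^(100-11) = 74^89 ≡ 48 (mod 101).
Giant steps γ_i = 50·48^i mod 101: γ_0=50, γ_1=77, γ_2=60, γ_3=52, γ_4=72, γ_5=22 (in table at j=2).
x = i·n + j = 5·11 + 2 = 57.
Check: 74^57 ≡ 50 (mod 101).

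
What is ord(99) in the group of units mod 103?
102

103 is prime, so ord(99) divides φ(103) = 102.
Divisors of 102: 1, 2, 3, 6, 17, 34, 51, 102.
Repeated squaring: 99^1 ≡ 99, 99^2 ≡ 16, 99^4 ≡ 50, 99^8 ≡ 28, 99^16 ≡ 63, 99^32 ≡ 55, 99^64 ≡ 38 (mod 103).
Test 99^d mod 103 for each divisor d in increasing order:
99^1 ≡ 99
99^2 ≡ 16
99^3 = 99^2·99^1 ≡ 39
99^6 = 99^4·99^2 ≡ 79
99^17 = 99^16·99^1 ≡ 57
99^34 = 99^32·99^2 ≡ 56
99^51 = 99^32·99^16·99^2·99^1 ≡ 102
99^102 = 99^64·99^32·99^4·99^2 ≡ 1  ← first divisor giving 1
The order is 102.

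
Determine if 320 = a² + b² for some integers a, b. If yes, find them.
8² + 16² (a=8, b=16)

Factorization: 320 = 2^6 × 5
By Fermat: n is sum of two squares iff every prime p ≡ 3 (mod 4) appears to even power.
All primes ≡ 3 (mod 4) appear to even power.
Search a = 0, 1, 2, … for 320 - a² a perfect square: first hit at a = 8: 320 - 64 = 256 = 16².
320 = 8² + 16² = 64 + 256 ✓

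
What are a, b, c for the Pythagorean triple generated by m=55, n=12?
(2881, 1320, 3169)

Euclid's formula: a = m² - n², b = 2mn, c = m² + n²
m = 55, n = 12
a = 55² - 12² = 3025 - 144 = 2881
b = 2 × 55 × 12 = 1320
c = 55² + 12² = 3025 + 144 = 3169
Verification: 2881² + 1320² = 8300161 + 1742400 = 10042561 = 3169² ✓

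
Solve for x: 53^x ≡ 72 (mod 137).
48

Baby-step giant-step with step n = ⌈√137⌉ = 12.
Baby steps 53^j mod 137 (j:value) for j=0..11: 0:1, 1:53, 2:69, 3:95, 4:103, 5:116, 6:120, 7:58, 8:60, 9:29, 10:30, 11:83.
Giant-step multiplier: 53^(-12) ≡ 53^(136-12) = 53^124 ≡ 64 (mod 137).
Giant steps γ_i = 72·64^i mod 137: γ_0=72, γ_1=87, γ_2=88, γ_3=15, γ_4=1 (in table at j=0).
x = i·n + j = 4·12 + 0 = 48.
Check: 53^48 ≡ 72 (mod 137).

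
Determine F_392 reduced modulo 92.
21

Matrix identity: Q^n = [[F_(n+1), F_n], [F_n, F_(n-1)]] with Q = [[1,1],[1,0]].
n = 392 = 110001000₂. Square-and-multiply, entries mod 92:
Q^1 = [[1,1],[1,0]]
Q^3 = (Q^1)²·Q = [[3,2],[2,1]]
Q^6 = (Q^3)² = [[13,8],[8,5]]
Q^12 = (Q^6)² = [[49,52],[52,89]]
Q^24 = (Q^12)² = [[45,0],[0,45]]
Q^49 = (Q^24)²·Q = [[1,1],[1,0]]
Q^98 = (Q^49)² = [[2,1],[1,1]]
Q^196 = (Q^98)² = [[5,3],[3,2]]
Q^392 = (Q^196)² = [[34,21],[21,13]]
F_392 mod 92 = Q^392[0][1] = 21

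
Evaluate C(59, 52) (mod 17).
8

Using Lucas' theorem:
Write n=59 and k=52 in base 17:
n in base 17: [3, 8]
k in base 17: [3, 1]
C(59,52) mod 17 = ∏ C(n_i, k_i) mod 17
Digit binomials (mod 17): C(3,3) = 1; C(8,1) = 8
Product: 1 × 8 = 8 ≡ 8 (mod 17)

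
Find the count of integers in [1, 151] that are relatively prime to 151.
150

151 = 151
φ(n) = n × ∏(1 - 1/p) for each prime p dividing n
φ(151) = 151 × (1 - 1/151) = 150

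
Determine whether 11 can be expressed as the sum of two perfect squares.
Not possible

Factorization: 11 = 11
By Fermat: n is sum of two squares iff every prime p ≡ 3 (mod 4) appears to even power.
Prime(s) ≡ 3 (mod 4) with odd exponent: [(11, 1)]
Therefore 11 cannot be expressed as a² + b².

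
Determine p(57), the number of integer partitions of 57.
614154

p(n) counts ways to write n as a sum of positive integers (order ignored).
Euler's pentagonal recurrence: p(k) = p(k-1) + p(k-2) - p(k-5) - p(k-7) + p(k-12) + p(k-15) - ... (offsets j(3j∓1)/2, signs ++--, p(0)=1, p(<0)=0).
DP table for k = 0..56: p(0)=1, p(1)=1, p(2)=2, p(3)=3, p(4)=5, p(5)=7, p(6)=11, p(7)=15, p(8)=22, p(9)=30, p(10)=42, p(11)=56, p(12)=77, p(13)=101, p(14)=135, p(15)=176, p(16)=231, p(17)=297, p(18)=385, p(19)=490, p(20)=627, p(21)=792, p(22)=1002, p(23)=1255, p(24)=1575, p(25)=1958, p(26)=2436, p(27)=3010, p(28)=3718, p(29)=4565, p(30)=5604, p(31)=6842, p(32)=8349, p(33)=10143, p(34)=12310, p(35)=14883, p(36)=17977, p(37)=21637, p(38)=26015, p(39)=31185, p(40)=37338, p(41)=44583, p(42)=53174, p(43)=63261, p(44)=75175, p(45)=89134, p(46)=105558, p(47)=124754, p(48)=147273, p(49)=173525, p(50)=204226, p(51)=239943, p(52)=281589, p(53)=329931, p(54)=386155, p(55)=451276, p(56)=526823.
Final step: p(57) = p(56) + p(55) - p(52) - p(50) + p(45) + p(42) - p(35) - p(31) + p(22) + p(17) - p(6) - p(0)
= 526823 + 451276 - 281589 - 204226 + 89134 + 53174 - 14883 - 6842 + 1002 + 297 - 11 - 1
= 614154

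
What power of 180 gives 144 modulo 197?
6

Baby-step giant-step with step n = ⌈√197⌉ = 15.
Baby steps 180^j mod 197 (j:value) for j=0..14: 0:1, 1:180, 2:92, 3:12, 4:190, 5:119, 6:144, 7:113, 8:49, 9:152, 10:174, 11:194, 12:51, 13:118, 14:161.
h = 144 is already in the table at j=6, so x = 6.
Check: 180^6 ≡ 144 (mod 197).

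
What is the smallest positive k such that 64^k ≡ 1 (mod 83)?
41

83 is prime, so ord(64) divides φ(83) = 82.
Divisors of 82: 1, 2, 41, 82.
Repeated squaring: 64^1 ≡ 64, 64^2 ≡ 29, 64^4 ≡ 11, 64^8 ≡ 38, 64^16 ≡ 33, 64^32 ≡ 10, 64^64 ≡ 17 (mod 83).
Test 64^d mod 83 for each divisor d in increasing order:
64^1 ≡ 64
64^2 ≡ 29
64^41 = 64^32·64^8·64^1 ≡ 1  ← first divisor giving 1
The order is 41.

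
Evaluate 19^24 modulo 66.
37

Repeated squaring. Binary of 24 = 11000.
19^1 ≡ 19 (mod 66); 19^2 ≡ 31 (mod 66); 19^4 ≡ 37 (mod 66); 19^8 ≡ 49 (mod 66); 19^16 ≡ 25 (mod 66)
19^24 = 19^8 × 19^16 ≡ 37 (mod 66)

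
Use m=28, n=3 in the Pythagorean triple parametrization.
(775, 168, 793)

Euclid's formula: a = m² - n², b = 2mn, c = m² + n²
m = 28, n = 3
a = 28² - 3² = 784 - 9 = 775
b = 2 × 28 × 3 = 168
c = 28² + 3² = 784 + 9 = 793
Verification: 775² + 168² = 600625 + 28224 = 628849 = 793² ✓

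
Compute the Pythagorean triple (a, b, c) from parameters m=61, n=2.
(3717, 244, 3725)

Euclid's formula: a = m² - n², b = 2mn, c = m² + n²
m = 61, n = 2
a = 61² - 2² = 3721 - 4 = 3717
b = 2 × 61 × 2 = 244
c = 61² + 2² = 3721 + 4 = 3725
Verification: 3717² + 244² = 13816089 + 59536 = 13875625 = 3725² ✓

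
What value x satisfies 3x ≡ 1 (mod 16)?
11

gcd(3, 16) = 1, so the inverse exists.
Extended Euclidean algorithm on (16, 3):
16 = 5 × 3 + 1  ⟹  1 = (1)·16 + (-5)·3
So (-5)·3 ≡ 1 (mod 16), i.e. 3^(-1) ≡ -5 ≡ 11 (mod 16).
Check: 3 × 11 = 33 ≡ 1 (mod 16)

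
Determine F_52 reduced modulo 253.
210

Matrix identity: Q^n = [[F_(n+1), F_n], [F_n, F_(n-1)]] with Q = [[1,1],[1,0]].
n = 52 = 110100₂. Square-and-multiply, entries mod 253:
Q^1 = [[1,1],[1,0]]
Q^3 = (Q^1)²·Q = [[3,2],[2,1]]
Q^6 = (Q^3)² = [[13,8],[8,5]]
Q^13 = (Q^6)²·Q = [[124,233],[233,144]]
Q^26 = (Q^13)² = [[90,206],[206,137]]
Q^52 = (Q^26)² = [[189,210],[210,232]]
F_52 mod 253 = Q^52[0][1] = 210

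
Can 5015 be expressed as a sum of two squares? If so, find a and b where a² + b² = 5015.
Not possible

Factorization: 5015 = 5 × 17 × 59
By Fermat: n is sum of two squares iff every prime p ≡ 3 (mod 4) appears to even power.
Prime(s) ≡ 3 (mod 4) with odd exponent: [(59, 1)]
Therefore 5015 cannot be expressed as a² + b².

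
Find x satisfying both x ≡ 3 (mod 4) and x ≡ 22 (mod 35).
127

Using Chinese Remainder Theorem:
M = 4 × 35 = 140
M1 = 35, M2 = 4
y1 = 35^(-1) mod 4 = 3
y2 = 4^(-1) mod 35 = 9
x = (3×35×3 + 22×4×9) mod 140 = 127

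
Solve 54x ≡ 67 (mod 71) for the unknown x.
x ≡ 42 (mod 71)

gcd(54, 71) = 1, which divides 67, so solutions exist.
Find 54^(-1) mod 71 by the extended Euclidean algorithm:
71 = 1 × 54 + 17  ⟹  17 = (1)·71 + (-1)·54
54 = 3 × 17 + 3  ⟹  3 = (-3)·71 + (4)·54
17 = 5 × 3 + 2  ⟹  2 = (16)·71 + (-21)·54
3 = 1 × 2 + 1  ⟹  1 = (-19)·71 + (25)·54
So (25)·54 ≡ 1 (mod 71), i.e. 54^(-1) ≡ 25 (mod 71).
x ≡ 25 × 67 = 1675 ≡ 42 (mod 71).
Check: 54 × 42 = 2268 ≡ 67 (mod 71).
Unique solution: x ≡ 42 (mod 71)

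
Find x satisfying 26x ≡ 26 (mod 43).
x ≡ 1 (mod 43)

gcd(26, 43) = 1, which divides 26, so solutions exist.
Find 26^(-1) mod 43 by the extended Euclidean algorithm:
43 = 1 × 26 + 17  ⟹  17 = (1)·43 + (-1)·26
26 = 1 × 17 + 9  ⟹  9 = (-1)·43 + (2)·26
17 = 1 × 9 + 8  ⟹  8 = (2)·43 + (-3)·26
9 = 1 × 8 + 1  ⟹  1 = (-3)·43 + (5)·26
So (5)·26 ≡ 1 (mod 43), i.e. 26^(-1) ≡ 5 (mod 43).
x ≡ 5 × 26 = 130 ≡ 1 (mod 43).
Check: 26 × 1 = 26 ≡ 26 (mod 43).
Unique solution: x ≡ 1 (mod 43)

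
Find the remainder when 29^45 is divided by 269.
68

Repeated squaring. Binary of 45 = 101101.
29^1 ≡ 29 (mod 269); 29^2 ≡ 34 (mod 269); 29^4 ≡ 80 (mod 269); 29^8 ≡ 213 (mod 269); 29^16 ≡ 177 (mod 269); 29^32 ≡ 125 (mod 269)
29^45 = 29^1 × 29^4 × 29^8 × 29^32 ≡ 68 (mod 269)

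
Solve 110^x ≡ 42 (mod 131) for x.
13

Baby-step giant-step with step n = ⌈√131⌉ = 12.
Baby steps 110^j mod 131 (j:value) for j=0..11: 0:1, 1:110, 2:48, 3:40, 4:77, 5:86, 6:28, 7:67, 8:34, 9:72, 10:60, 11:50.
Giant-step multiplier: 110^(-12) ≡ 110^(130-12) = 110^118 ≡ 65 (mod 131).
Giant steps γ_i = 42·65^i mod 131: γ_0=42, γ_1=110 (in table at j=1).
x = i·n + j = 1·12 + 1 = 13.
Check: 110^13 ≡ 42 (mod 131).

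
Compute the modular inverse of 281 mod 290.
161

gcd(281, 290) = 1, so the inverse exists.
Extended Euclidean algorithm on (290, 281):
290 = 1 × 281 + 9  ⟹  9 = (1)·290 + (-1)·281
281 = 31 × 9 + 2  ⟹  2 = (-31)·290 + (32)·281
9 = 4 × 2 + 1  ⟹  1 = (125)·290 + (-129)·281
So (-129)·281 ≡ 1 (mod 290), i.e. 281^(-1) ≡ -129 ≡ 161 (mod 290).
Check: 281 × 161 = 45241 ≡ 1 (mod 290)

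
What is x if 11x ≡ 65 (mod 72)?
x ≡ 19 (mod 72)

gcd(11, 72) = 1, which divides 65, so solutions exist.
Find 11^(-1) mod 72 by the extended Euclidean algorithm:
72 = 6 × 11 + 6  ⟹  6 = (1)·72 + (-6)·11
11 = 1 × 6 + 5  ⟹  5 = (-1)·72 + (7)·11
6 = 1 × 5 + 1  ⟹  1 = (2)·72 + (-13)·11
So (-13)·11 ≡ 1 (mod 72), i.e. 11^(-1) ≡ -13 ≡ 59 (mod 72).
x ≡ 59 × 65 = 3835 ≡ 19 (mod 72).
Check: 11 × 19 = 209 ≡ 65 (mod 72).
Unique solution: x ≡ 19 (mod 72)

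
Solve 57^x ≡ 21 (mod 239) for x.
71

Baby-step giant-step with step n = ⌈√239⌉ = 16.
Baby steps 57^j mod 239 (j:value) for j=0..15: 0:1, 1:57, 2:142, 3:207, 4:88, 5:236, 6:68, 7:52, 8:96, 9:214, 10:9, 11:35, 12:83, 13:190, 14:75, 15:212.
Giant-step multiplier: 57^(-16) ≡ 57^(238-16) = 57^222 ≡ 66 (mod 239).
Giant steps γ_i = 21·66^i mod 239: γ_0=21, γ_1=191, γ_2=178, γ_3=37, γ_4=52 (in table at j=7).
x = i·n + j = 4·16 + 7 = 71.
Check: 57^71 ≡ 21 (mod 239).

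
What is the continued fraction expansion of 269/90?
[2; 1, 89]

Euclidean algorithm steps:
269 = 2 × 90 + 89
90 = 1 × 89 + 1
89 = 89 × 1 + 0
Continued fraction: [2; 1, 89]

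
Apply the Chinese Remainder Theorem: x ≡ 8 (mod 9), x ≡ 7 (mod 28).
35

Using Chinese Remainder Theorem:
M = 9 × 28 = 252
M1 = 28, M2 = 9
y1 = 28^(-1) mod 9 = 1
y2 = 9^(-1) mod 28 = 25
x = (8×28×1 + 7×9×25) mod 252 = 35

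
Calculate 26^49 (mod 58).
12

Repeated squaring. Binary of 49 = 110001.
26^1 ≡ 26 (mod 58); 26^2 ≡ 38 (mod 58); 26^4 ≡ 52 (mod 58); 26^8 ≡ 36 (mod 58); 26^16 ≡ 20 (mod 58); 26^32 ≡ 52 (mod 58)
26^49 = 26^1 × 26^16 × 26^32 ≡ 12 (mod 58)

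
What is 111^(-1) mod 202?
91

gcd(111, 202) = 1, so the inverse exists.
Extended Euclidean algorithm on (202, 111):
202 = 1 × 111 + 91  ⟹  91 = (1)·202 + (-1)·111
111 = 1 × 91 + 20  ⟹  20 = (-1)·202 + (2)·111
91 = 4 × 20 + 11  ⟹  11 = (5)·202 + (-9)·111
20 = 1 × 11 + 9  ⟹  9 = (-6)·202 + (11)·111
11 = 1 × 9 + 2  ⟹  2 = (11)·202 + (-20)·111
9 = 4 × 2 + 1  ⟹  1 = (-50)·202 + (91)·111
So (91)·111 ≡ 1 (mod 202), i.e. 111^(-1) ≡ 91 (mod 202).
Check: 111 × 91 = 10101 ≡ 1 (mod 202)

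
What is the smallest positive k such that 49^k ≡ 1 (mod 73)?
12

73 is prime, so ord(49) divides φ(73) = 72.
Divisors of 72: 1, 2, 3, 4, 6, 8, 9, 12, 18, 24, 36, 72.
Repeated squaring: 49^1 ≡ 49, 49^2 ≡ 65, 49^4 ≡ 64, 49^8 ≡ 8, 49^16 ≡ 64, 49^32 ≡ 8, 49^64 ≡ 64 (mod 73).
Test 49^d mod 73 for each divisor d in increasing order:
49^1 ≡ 49
49^2 ≡ 65
49^3 = 49^2·49^1 ≡ 46
49^4 ≡ 64
49^6 = 49^4·49^2 ≡ 72
49^8 ≡ 8
49^9 = 49^8·49^1 ≡ 27
49^12 = 49^8·49^4 ≡ 1  ← first divisor giving 1
The order is 12.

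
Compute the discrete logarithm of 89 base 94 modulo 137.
121

Baby-step giant-step with step n = ⌈√137⌉ = 12.
Baby steps 94^j mod 137 (j:value) for j=0..11: 0:1, 1:94, 2:68, 3:90, 4:103, 5:92, 6:17, 7:91, 8:60, 9:23, 10:107, 11:57.
Giant-step multiplier: 94^(-12) ≡ 94^(136-12) = 94^124 ≡ 64 (mod 137).
Giant steps γ_i = 89·64^i mod 137: γ_0=89, γ_1=79, γ_2=124, γ_3=127, γ_4=45, γ_5=3, γ_6=55, γ_7=95, γ_8=52, γ_9=40, γ_10=94 (in table at j=1).
x = i·n + j = 10·12 + 1 = 121.
Check: 94^121 ≡ 89 (mod 137).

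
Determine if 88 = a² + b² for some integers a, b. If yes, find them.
Not possible

Factorization: 88 = 2^3 × 11
By Fermat: n is sum of two squares iff every prime p ≡ 3 (mod 4) appears to even power.
Prime(s) ≡ 3 (mod 4) with odd exponent: [(11, 1)]
Therefore 88 cannot be expressed as a² + b².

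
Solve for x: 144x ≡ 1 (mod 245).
114

gcd(144, 245) = 1, so the inverse exists.
Extended Euclidean algorithm on (245, 144):
245 = 1 × 144 + 101  ⟹  101 = (1)·245 + (-1)·144
144 = 1 × 101 + 43  ⟹  43 = (-1)·245 + (2)·144
101 = 2 × 43 + 15  ⟹  15 = (3)·245 + (-5)·144
43 = 2 × 15 + 13  ⟹  13 = (-7)·245 + (12)·144
15 = 1 × 13 + 2  ⟹  2 = (10)·245 + (-17)·144
13 = 6 × 2 + 1  ⟹  1 = (-67)·245 + (114)·144
So (114)·144 ≡ 1 (mod 245), i.e. 144^(-1) ≡ 114 (mod 245).
Check: 144 × 114 = 16416 ≡ 1 (mod 245)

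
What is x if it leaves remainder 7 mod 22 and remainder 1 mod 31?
249

Using Chinese Remainder Theorem:
M = 22 × 31 = 682
M1 = 31, M2 = 22
y1 = 31^(-1) mod 22 = 5
y2 = 22^(-1) mod 31 = 24
x = (7×31×5 + 1×22×24) mod 682 = 249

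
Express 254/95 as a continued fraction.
[2; 1, 2, 15, 2]

Euclidean algorithm steps:
254 = 2 × 95 + 64
95 = 1 × 64 + 31
64 = 2 × 31 + 2
31 = 15 × 2 + 1
2 = 2 × 1 + 0
Continued fraction: [2; 1, 2, 15, 2]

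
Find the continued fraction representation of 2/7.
[0; 3, 2]

Euclidean algorithm steps:
2 = 0 × 7 + 2
7 = 3 × 2 + 1
2 = 2 × 1 + 0
Continued fraction: [0; 3, 2]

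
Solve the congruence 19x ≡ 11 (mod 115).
x ≡ 49 (mod 115)

gcd(19, 115) = 1, which divides 11, so solutions exist.
Find 19^(-1) mod 115 by the extended Euclidean algorithm:
115 = 6 × 19 + 1  ⟹  1 = (1)·115 + (-6)·19
So (-6)·19 ≡ 1 (mod 115), i.e. 19^(-1) ≡ -6 ≡ 109 (mod 115).
x ≡ 109 × 11 = 1199 ≡ 49 (mod 115).
Check: 19 × 49 = 931 ≡ 11 (mod 115).
Unique solution: x ≡ 49 (mod 115)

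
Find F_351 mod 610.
34

Matrix identity: Q^n = [[F_(n+1), F_n], [F_n, F_(n-1)]] with Q = [[1,1],[1,0]].
n = 351 = 101011111₂. Square-and-multiply, entries mod 610:
Q^1 = [[1,1],[1,0]]
Q^2 = (Q^1)² = [[2,1],[1,1]]
Q^5 = (Q^2)²·Q = [[8,5],[5,3]]
Q^10 = (Q^5)² = [[89,55],[55,34]]
Q^21 = (Q^10)²·Q = [[21,576],[576,55]]
Q^43 = (Q^21)²·Q = [[233,377],[377,466]]
Q^87 = (Q^43)²·Q = [[1,608],[608,3]]
Q^175 = (Q^87)²·Q = [[607,5],[5,602]]
Q^351 = (Q^175)²·Q = [[589,34],[34,555]]
F_351 mod 610 = Q^351[0][1] = 34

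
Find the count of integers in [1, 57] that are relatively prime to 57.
36

57 = 3 × 19
φ(n) = n × ∏(1 - 1/p) for each prime p dividing n
φ(57) = 57 × (1 - 1/3) × (1 - 1/19) = 36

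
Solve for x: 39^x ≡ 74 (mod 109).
94

Baby-step giant-step with step n = ⌈√109⌉ = 11.
Baby steps 39^j mod 109 (j:value) for j=0..10: 0:1, 1:39, 2:104, 3:23, 4:25, 5:103, 6:93, 7:30, 8:80, 9:68, 10:36.
Giant-step multiplier: 39^(-11) ≡ 39^(108-11) = 39^97 ≡ 67 (mod 109).
Giant steps γ_i = 74·67^i mod 109: γ_0=74, γ_1=53, γ_2=63, γ_3=79, γ_4=61, γ_5=54, γ_6=21, γ_7=99, γ_8=93 (in table at j=6).
x = i·n + j = 8·11 + 6 = 94.
Check: 39^94 ≡ 74 (mod 109).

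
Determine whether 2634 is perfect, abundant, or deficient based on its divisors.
abundant

Proper divisors of 2634: sum = 1 + 2 + 3 + 6 + 439 + 878 + 1317 = 2646
Since 2646 > 2634, 2634 is abundant.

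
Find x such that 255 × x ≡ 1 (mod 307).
183

gcd(255, 307) = 1, so the inverse exists.
Extended Euclidean algorithm on (307, 255):
307 = 1 × 255 + 52  ⟹  52 = (1)·307 + (-1)·255
255 = 4 × 52 + 47  ⟹  47 = (-4)·307 + (5)·255
52 = 1 × 47 + 5  ⟹  5 = (5)·307 + (-6)·255
47 = 9 × 5 + 2  ⟹  2 = (-49)·307 + (59)·255
5 = 2 × 2 + 1  ⟹  1 = (103)·307 + (-124)·255
So (-124)·255 ≡ 1 (mod 307), i.e. 255^(-1) ≡ -124 ≡ 183 (mod 307).
Check: 255 × 183 = 46665 ≡ 1 (mod 307)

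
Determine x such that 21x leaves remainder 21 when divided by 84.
x ≡ 1 (mod 4)

gcd(21, 84) = 21, which divides 21, so solutions exist.
Divide through by 21: x ≡ 1 (mod 4).
The coefficient of x is now 1, so x ≡ 1 (mod 4).
Check: 21 × 1 = 21 ≡ 21 (mod 84).
x ≡ 1 (mod 4), giving 21 solutions mod 84.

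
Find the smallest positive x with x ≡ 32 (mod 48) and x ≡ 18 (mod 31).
80

Using Chinese Remainder Theorem:
M = 48 × 31 = 1488
M1 = 31, M2 = 48
y1 = 31^(-1) mod 48 = 31
y2 = 48^(-1) mod 31 = 11
x = (32×31×31 + 18×48×11) mod 1488 = 80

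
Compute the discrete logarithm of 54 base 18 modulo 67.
4

Baby-step giant-step with step n = ⌈√67⌉ = 9.
Baby steps 18^j mod 67 (j:value) for j=0..8: 0:1, 1:18, 2:56, 3:3, 4:54, 5:34, 6:9, 7:28, 8:35.
h = 54 is already in the table at j=4, so x = 4.
Check: 18^4 ≡ 54 (mod 67).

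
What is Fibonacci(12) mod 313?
144

Matrix identity: Q^n = [[F_(n+1), F_n], [F_n, F_(n-1)]] with Q = [[1,1],[1,0]].
n = 12 = 1100₂. Square-and-multiply, entries mod 313:
Q^1 = [[1,1],[1,0]]
Q^3 = (Q^1)²·Q = [[3,2],[2,1]]
Q^6 = (Q^3)² = [[13,8],[8,5]]
Q^12 = (Q^6)² = [[233,144],[144,89]]
F_12 mod 313 = Q^12[0][1] = 144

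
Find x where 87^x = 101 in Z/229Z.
117

Baby-step giant-step with step n = ⌈√229⌉ = 16.
Baby steps 87^j mod 229 (j:value) for j=0..15: 0:1, 1:87, 2:12, 3:128, 4:144, 5:162, 6:125, 7:112, 8:126, 9:199, 10:138, 11:98, 12:53, 13:31, 14:178, 15:143.
Giant-step multiplier: 87^(-16) ≡ 87^(228-16) = 87^212 ≡ 171 (mod 229).
Giant steps γ_i = 101·171^i mod 229: γ_0=101, γ_1=96, γ_2=157, γ_3=54, γ_4=74, γ_5=59, γ_6=13, γ_7=162 (in table at j=5).
x = i·n + j = 7·16 + 5 = 117.
Check: 87^117 ≡ 101 (mod 229).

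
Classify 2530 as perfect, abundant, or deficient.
abundant

Proper divisors of 2530: sum = 1 + 2 + 5 + 10 + 11 + 22 + 23 + 46 + 55 + 110 + 115 + 230 + 253 + 506 + 1265 = 2654
Since 2654 > 2530, 2530 is abundant.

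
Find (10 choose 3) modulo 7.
1

Using Lucas' theorem:
Write n=10 and k=3 in base 7:
n in base 7: [1, 3]
k in base 7: [0, 3]
C(10,3) mod 7 = ∏ C(n_i, k_i) mod 7
Digit binomials (mod 7): C(1,0) = 1; C(3,3) = 1
Product: 1 × 1 = 1 ≡ 1 (mod 7)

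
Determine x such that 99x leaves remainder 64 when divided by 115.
x ≡ 111 (mod 115)

gcd(99, 115) = 1, which divides 64, so solutions exist.
Find 99^(-1) mod 115 by the extended Euclidean algorithm:
115 = 1 × 99 + 16  ⟹  16 = (1)·115 + (-1)·99
99 = 6 × 16 + 3  ⟹  3 = (-6)·115 + (7)·99
16 = 5 × 3 + 1  ⟹  1 = (31)·115 + (-36)·99
So (-36)·99 ≡ 1 (mod 115), i.e. 99^(-1) ≡ -36 ≡ 79 (mod 115).
x ≡ 79 × 64 = 5056 ≡ 111 (mod 115).
Check: 99 × 111 = 10989 ≡ 64 (mod 115).
Unique solution: x ≡ 111 (mod 115)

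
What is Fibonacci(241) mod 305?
1

Matrix identity: Q^n = [[F_(n+1), F_n], [F_n, F_(n-1)]] with Q = [[1,1],[1,0]].
n = 241 = 11110001₂. Square-and-multiply, entries mod 305:
Q^1 = [[1,1],[1,0]]
Q^3 = (Q^1)²·Q = [[3,2],[2,1]]
Q^7 = (Q^3)²·Q = [[21,13],[13,8]]
Q^15 = (Q^7)²·Q = [[72,0],[0,72]]
Q^30 = (Q^15)² = [[304,0],[0,304]]
Q^60 = (Q^30)² = [[1,0],[0,1]]
Q^120 = (Q^60)² = [[1,0],[0,1]]
Q^241 = (Q^120)²·Q = [[1,1],[1,0]]
F_241 mod 305 = Q^241[0][1] = 1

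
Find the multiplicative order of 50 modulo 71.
35

71 is prime, so ord(50) divides φ(71) = 70.
Divisors of 70: 1, 2, 5, 7, 10, 14, 35, 70.
Repeated squaring: 50^1 ≡ 50, 50^2 ≡ 15, 50^4 ≡ 12, 50^8 ≡ 2, 50^16 ≡ 4, 50^32 ≡ 16, 50^64 ≡ 43 (mod 71).
Test 50^d mod 71 for each divisor d in increasing order:
50^1 ≡ 50
50^2 ≡ 15
50^5 = 50^4·50^1 ≡ 32
50^7 = 50^4·50^2·50^1 ≡ 54
50^10 = 50^8·50^2 ≡ 30
50^14 = 50^8·50^4·50^2 ≡ 5
50^35 = 50^32·50^2·50^1 ≡ 1  ← first divisor giving 1
The order is 35.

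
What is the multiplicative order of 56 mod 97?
96

97 is prime, so ord(56) divides φ(97) = 96.
Divisors of 96: 1, 2, 3, 4, 6, 8, 12, 16, 24, 32, 48, 96.
Repeated squaring: 56^1 ≡ 56, 56^2 ≡ 32, 56^4 ≡ 54, 56^8 ≡ 6, 56^16 ≡ 36, 56^32 ≡ 35, 56^64 ≡ 61 (mod 97).
Test 56^d mod 97 for each divisor d in increasing order:
56^1 ≡ 56
56^2 ≡ 32
56^3 = 56^2·56^1 ≡ 46
56^4 ≡ 54
56^6 = 56^4·56^2 ≡ 79
56^8 ≡ 6
56^12 = 56^8·56^4 ≡ 33
56^16 ≡ 36
56^24 = 56^16·56^8 ≡ 22
56^32 ≡ 35
56^48 = 56^32·56^16 ≡ 96
56^96 = 56^64·56^32 ≡ 1  ← first divisor giving 1
The order is 96.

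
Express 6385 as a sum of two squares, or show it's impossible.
12² + 79² (a=12, b=79)

Factorization: 6385 = 5 × 1277
By Fermat: n is sum of two squares iff every prime p ≡ 3 (mod 4) appears to even power.
All primes ≡ 3 (mod 4) appear to even power.
Search a = 0, 1, 2, … for 6385 - a² a perfect square: first hit at a = 12: 6385 - 144 = 6241 = 79².
6385 = 12² + 79² = 144 + 6241 ✓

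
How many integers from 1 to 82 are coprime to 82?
40

82 = 2 × 41
φ(n) = n × ∏(1 - 1/p) for each prime p dividing n
φ(82) = 82 × (1 - 1/2) × (1 - 1/41) = 40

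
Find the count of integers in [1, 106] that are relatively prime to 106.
52

106 = 2 × 53
φ(n) = n × ∏(1 - 1/p) for each prime p dividing n
φ(106) = 106 × (1 - 1/2) × (1 - 1/53) = 52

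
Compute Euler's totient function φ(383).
382

383 = 383
φ(n) = n × ∏(1 - 1/p) for each prime p dividing n
φ(383) = 383 × (1 - 1/383) = 382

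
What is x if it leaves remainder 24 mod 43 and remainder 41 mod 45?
626

Using Chinese Remainder Theorem:
M = 43 × 45 = 1935
M1 = 45, M2 = 43
y1 = 45^(-1) mod 43 = 22
y2 = 43^(-1) mod 45 = 22
x = (24×45×22 + 41×43×22) mod 1935 = 626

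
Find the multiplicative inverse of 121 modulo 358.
287

gcd(121, 358) = 1, so the inverse exists.
Extended Euclidean algorithm on (358, 121):
358 = 2 × 121 + 116  ⟹  116 = (1)·358 + (-2)·121
121 = 1 × 116 + 5  ⟹  5 = (-1)·358 + (3)·121
116 = 23 × 5 + 1  ⟹  1 = (24)·358 + (-71)·121
So (-71)·121 ≡ 1 (mod 358), i.e. 121^(-1) ≡ -71 ≡ 287 (mod 358).
Check: 121 × 287 = 34727 ≡ 1 (mod 358)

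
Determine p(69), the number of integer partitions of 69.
3554345

p(n) counts ways to write n as a sum of positive integers (order ignored).
Euler's pentagonal recurrence: p(k) = p(k-1) + p(k-2) - p(k-5) - p(k-7) + p(k-12) + p(k-15) - ... (offsets j(3j∓1)/2, signs ++--, p(0)=1, p(<0)=0).
DP table for k = 0..68: p(0)=1, p(1)=1, p(2)=2, p(3)=3, p(4)=5, p(5)=7, p(6)=11, p(7)=15, p(8)=22, p(9)=30, p(10)=42, p(11)=56, p(12)=77, p(13)=101, p(14)=135, p(15)=176, p(16)=231, p(17)=297, p(18)=385, p(19)=490, p(20)=627, p(21)=792, p(22)=1002, p(23)=1255, p(24)=1575, p(25)=1958, p(26)=2436, p(27)=3010, p(28)=3718, p(29)=4565, p(30)=5604, p(31)=6842, p(32)=8349, p(33)=10143, p(34)=12310, p(35)=14883, p(36)=17977, p(37)=21637, p(38)=26015, p(39)=31185, p(40)=37338, p(41)=44583, p(42)=53174, p(43)=63261, p(44)=75175, p(45)=89134, p(46)=105558, p(47)=124754, p(48)=147273, p(49)=173525, p(50)=204226, p(51)=239943, p(52)=281589, p(53)=329931, p(54)=386155, p(55)=451276, p(56)=526823, p(57)=614154, p(58)=715220, p(59)=831820, p(60)=966467, p(61)=1121505, p(62)=1300156, p(63)=1505499, p(64)=1741630, p(65)=2012558, p(66)=2323520, p(67)=2679689, p(68)=3087735.
Final step: p(69) = p(68) + p(67) - p(64) - p(62) + p(57) + p(54) - p(47) - p(43) + p(34) + p(29) - p(18) - p(12)
= 3087735 + 2679689 - 1741630 - 1300156 + 614154 + 386155 - 124754 - 63261 + 12310 + 4565 - 385 - 77
= 3554345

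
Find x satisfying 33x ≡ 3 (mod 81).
x ≡ 5 (mod 27)

gcd(33, 81) = 3, which divides 3, so solutions exist.
Divide through by 3: 11x ≡ 1 (mod 27).
Find 11^(-1) mod 27 by the extended Euclidean algorithm:
27 = 2 × 11 + 5  ⟹  5 = (1)·27 + (-2)·11
11 = 2 × 5 + 1  ⟹  1 = (-2)·27 + (5)·11
So (5)·11 ≡ 1 (mod 27), i.e. 11^(-1) ≡ 5 (mod 27).
x ≡ 5 × 1 = 5 ≡ 5 (mod 27).
Check: 33 × 5 = 165 ≡ 3 (mod 81).
x ≡ 5 (mod 27), giving 3 solutions mod 81.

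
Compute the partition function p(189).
1527273599625

p(n) counts ways to write n as a sum of positive integers (order ignored).
Euler's pentagonal recurrence: p(k) = p(k-1) + p(k-2) - p(k-5) - p(k-7) + p(k-12) + p(k-15) - ... (offsets j(3j∓1)/2, signs ++--, p(0)=1, p(<0)=0).
DP table for k = 0..188: p(0)=1, p(1)=1, p(2)=2, p(3)=3, p(4)=5, p(5)=7, p(6)=11, p(7)=15, p(8)=22, p(9)=30, p(10)=42, p(11)=56, p(12)=77, p(13)=101, p(14)=135, p(15)=176, p(16)=231, p(17)=297, p(18)=385, p(19)=490, p(20)=627, p(21)=792, p(22)=1002, p(23)=1255, p(24)=1575, p(25)=1958, p(26)=2436, p(27)=3010, p(28)=3718, p(29)=4565, p(30)=5604, p(31)=6842, p(32)=8349, p(33)=10143, p(34)=12310, p(35)=14883, p(36)=17977, p(37)=21637, p(38)=26015, p(39)=31185, p(40)=37338, p(41)=44583, p(42)=53174, p(43)=63261, p(44)=75175, p(45)=89134, p(46)=105558, p(47)=124754, p(48)=147273, p(49)=173525, p(50)=204226, p(51)=239943, p(52)=281589, p(53)=329931, p(54)=386155, p(55)=451276, p(56)=526823, p(57)=614154, p(58)=715220, p(59)=831820, p(60)=966467, p(61)=1121505, p(62)=1300156, p(63)=1505499, p(64)=1741630, p(65)=2012558, p(66)=2323520, p(67)=2679689, p(68)=3087735, p(69)=3554345, p(70)=4087968, p(71)=4697205, p(72)=5392783, p(73)=6185689, p(74)=7089500, p(75)=8118264, p(76)=9289091, p(77)=10619863, p(78)=12132164, p(79)=13848650, p(80)=15796476, p(81)=18004327, p(82)=20506255, p(83)=23338469, p(84)=26543660, p(85)=30167357, p(86)=34262962, p(87)=38887673, p(88)=44108109, p(89)=49995925, p(90)=56634173, p(91)=64112359, p(92)=72533807, p(93)=82010177, p(94)=92669720, p(95)=104651419, p(96)=118114304, p(97)=133230930, p(98)=150198136, p(99)=169229875, p(100)=190569292, p(101)=214481126, p(102)=241265379, p(103)=271248950, p(104)=304801365, p(105)=342325709, p(106)=384276336, p(107)=431149389, p(108)=483502844, p(109)=541946240, p(110)=607163746, p(111)=679903203, p(112)=761002156, p(113)=851376628, p(114)=952050665, p(115)=1064144451, p(116)=1188908248, p(117)=1327710076, p(118)=1482074143, p(119)=1653668665, p(120)=1844349560, p(121)=2056148051, p(122)=2291320912, p(123)=2552338241, p(124)=2841940500, p(125)=3163127352, p(126)=3519222692, p(127)=3913864295, p(128)=4351078600, p(129)=4835271870, p(130)=5371315400, p(131)=5964539504, p(132)=6620830889, p(133)=7346629512, p(134)=8149040695, p(135)=9035836076, p(136)=10015581680, p(137)=11097645016, p(138)=12292341831, p(139)=13610949895, p(140)=15065878135, p(141)=16670689208, p(142)=18440293320, p(143)=20390982757, p(144)=22540654445, p(145)=24908858009, p(146)=27517052599, p(147)=30388671978, p(148)=33549419497, p(149)=37027355200, p(150)=40853235313, p(151)=45060624582, p(152)=49686288421, p(153)=54770336324, p(154)=60356673280, p(155)=66493182097, p(156)=73232243759, p(157)=80630964769, p(158)=88751778802, p(159)=97662728555, p(160)=107438159466, p(161)=118159068427, p(162)=129913904637, p(163)=142798995930, p(164)=156919475295, p(165)=172389800255, p(166)=189334822579, p(167)=207890420102, p(168)=228204732751, p(169)=250438925115, p(170)=274768617130, p(171)=301384802048, p(172)=330495499613, p(173)=362326859895, p(174)=397125074750, p(175)=435157697830, p(176)=476715857290, p(177)=522115831195, p(178)=571701605655, p(179)=625846753120, p(180)=684957390936, p(181)=749474411781, p(182)=819876908323, p(183)=896684817527, p(184)=980462880430, p(185)=1071823774337, p(186)=1171432692373, p(187)=1280011042268, p(188)=1398341745571.
Final step: p(189) = p(188) + p(187) - p(184) - p(182) + p(177) + p(174) - p(167) - p(163) + p(154) + p(149) - p(138) - p(132) + p(119) + p(112) - p(97) - p(89) + p(72) + p(63) - p(44) - p(34) + p(13) + p(2)
= 1398341745571 + 1280011042268 - 980462880430 - 819876908323 + 522115831195 + 397125074750 - 207890420102 - 142798995930 + 60356673280 + 37027355200 - 12292341831 - 6620830889 + 1653668665 + 761002156 - 133230930 - 49995925 + 5392783 + 1505499 - 75175 - 12310 + 101 + 2
= 1527273599625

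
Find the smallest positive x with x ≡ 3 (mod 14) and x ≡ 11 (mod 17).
45

Using Chinese Remainder Theorem:
M = 14 × 17 = 238
M1 = 17, M2 = 14
y1 = 17^(-1) mod 14 = 5
y2 = 14^(-1) mod 17 = 11
x = (3×17×5 + 11×14×11) mod 238 = 45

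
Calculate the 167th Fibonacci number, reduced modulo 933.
178

Matrix identity: Q^n = [[F_(n+1), F_n], [F_n, F_(n-1)]] with Q = [[1,1],[1,0]].
n = 167 = 10100111₂. Square-and-multiply, entries mod 933:
Q^1 = [[1,1],[1,0]]
Q^2 = (Q^1)² = [[2,1],[1,1]]
Q^5 = (Q^2)²·Q = [[8,5],[5,3]]
Q^10 = (Q^5)² = [[89,55],[55,34]]
Q^20 = (Q^10)² = [[683,234],[234,449]]
Q^41 = (Q^20)²·Q = [[547,631],[631,849]]
Q^83 = (Q^41)²·Q = [[543,419],[419,124]]
Q^167 = (Q^83)²·Q = [[684,178],[178,506]]
F_167 mod 933 = Q^167[0][1] = 178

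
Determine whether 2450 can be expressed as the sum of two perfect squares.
7² + 49² (a=7, b=49)

Factorization: 2450 = 2 × 5^2 × 7^2
By Fermat: n is sum of two squares iff every prime p ≡ 3 (mod 4) appears to even power.
All primes ≡ 3 (mod 4) appear to even power.
Search a = 0, 1, 2, … for 2450 - a² a perfect square: first hit at a = 7: 2450 - 49 = 2401 = 49².
2450 = 7² + 49² = 49 + 2401 ✓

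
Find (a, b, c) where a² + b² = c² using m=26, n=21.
(235, 1092, 1117)

Euclid's formula: a = m² - n², b = 2mn, c = m² + n²
m = 26, n = 21
a = 26² - 21² = 676 - 441 = 235
b = 2 × 26 × 21 = 1092
c = 26² + 21² = 676 + 441 = 1117
Verification: 235² + 1092² = 55225 + 1192464 = 1247689 = 1117² ✓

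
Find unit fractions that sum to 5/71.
1/15 + 1/267 + 1/94785

Greedy algorithm:
5/71: ceiling(71/5) = 15, use 1/15
4/1065: ceiling(1065/4) = 267, use 1/267
1/94785: ceiling(94785/1) = 94785, use 1/94785
Result: 5/71 = 1/15 + 1/267 + 1/94785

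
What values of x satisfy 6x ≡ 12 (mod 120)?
x ≡ 2 (mod 20)

gcd(6, 120) = 6, which divides 12, so solutions exist.
Divide through by 6: x ≡ 2 (mod 20).
The coefficient of x is now 1, so x ≡ 2 (mod 20).
Check: 6 × 2 = 12 ≡ 12 (mod 120).
x ≡ 2 (mod 20), giving 6 solutions mod 120.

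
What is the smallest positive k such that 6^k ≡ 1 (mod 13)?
12

13 is prime, so ord(6) divides φ(13) = 12.
Divisors of 12: 1, 2, 3, 4, 6, 12.
Repeated squaring: 6^1 ≡ 6, 6^2 ≡ 10, 6^4 ≡ 9, 6^8 ≡ 3 (mod 13).
Test 6^d mod 13 for each divisor d in increasing order:
6^1 ≡ 6
6^2 ≡ 10
6^3 = 6^2·6^1 ≡ 8
6^4 ≡ 9
6^6 = 6^4·6^2 ≡ 12
6^12 = 6^8·6^4 ≡ 1  ← first divisor giving 1
The order is 12.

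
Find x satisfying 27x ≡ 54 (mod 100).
x ≡ 2 (mod 100)

gcd(27, 100) = 1, which divides 54, so solutions exist.
Find 27^(-1) mod 100 by the extended Euclidean algorithm:
100 = 3 × 27 + 19  ⟹  19 = (1)·100 + (-3)·27
27 = 1 × 19 + 8  ⟹  8 = (-1)·100 + (4)·27
19 = 2 × 8 + 3  ⟹  3 = (3)·100 + (-11)·27
8 = 2 × 3 + 2  ⟹  2 = (-7)·100 + (26)·27
3 = 1 × 2 + 1  ⟹  1 = (10)·100 + (-37)·27
So (-37)·27 ≡ 1 (mod 100), i.e. 27^(-1) ≡ -37 ≡ 63 (mod 100).
x ≡ 63 × 54 = 3402 ≡ 2 (mod 100).
Check: 27 × 2 = 54 ≡ 54 (mod 100).
Unique solution: x ≡ 2 (mod 100)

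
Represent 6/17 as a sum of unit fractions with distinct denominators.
1/3 + 1/51

Greedy algorithm:
6/17: ceiling(17/6) = 3, use 1/3
1/51: ceiling(51/1) = 51, use 1/51
Result: 6/17 = 1/3 + 1/51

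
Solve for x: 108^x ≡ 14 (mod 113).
92

Baby-step giant-step with step n = ⌈√113⌉ = 11.
Baby steps 108^j mod 113 (j:value) for j=0..10: 0:1, 1:108, 2:25, 3:101, 4:60, 5:39, 6:31, 7:71, 8:97, 9:80, 10:52.
Giant-step multiplier: 108^(-11) ≡ 108^(112-11) = 108^101 ≡ 103 (mod 113).
Giant steps γ_i = 14·103^i mod 113: γ_0=14, γ_1=86, γ_2=44, γ_3=12, γ_4=106, γ_5=70, γ_6=91, γ_7=107, γ_8=60 (in table at j=4).
x = i·n + j = 8·11 + 4 = 92.
Check: 108^92 ≡ 14 (mod 113).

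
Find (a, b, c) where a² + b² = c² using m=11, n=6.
(85, 132, 157)

Euclid's formula: a = m² - n², b = 2mn, c = m² + n²
m = 11, n = 6
a = 11² - 6² = 121 - 36 = 85
b = 2 × 11 × 6 = 132
c = 11² + 6² = 121 + 36 = 157
Verification: 85² + 132² = 7225 + 17424 = 24649 = 157² ✓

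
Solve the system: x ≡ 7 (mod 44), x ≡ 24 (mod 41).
1459

Using Chinese Remainder Theorem:
M = 44 × 41 = 1804
M1 = 41, M2 = 44
y1 = 41^(-1) mod 44 = 29
y2 = 44^(-1) mod 41 = 14
x = (7×41×29 + 24×44×14) mod 1804 = 1459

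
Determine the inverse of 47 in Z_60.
23

gcd(47, 60) = 1, so the inverse exists.
Extended Euclidean algorithm on (60, 47):
60 = 1 × 47 + 13  ⟹  13 = (1)·60 + (-1)·47
47 = 3 × 13 + 8  ⟹  8 = (-3)·60 + (4)·47
13 = 1 × 8 + 5  ⟹  5 = (4)·60 + (-5)·47
8 = 1 × 5 + 3  ⟹  3 = (-7)·60 + (9)·47
5 = 1 × 3 + 2  ⟹  2 = (11)·60 + (-14)·47
3 = 1 × 2 + 1  ⟹  1 = (-18)·60 + (23)·47
So (23)·47 ≡ 1 (mod 60), i.e. 47^(-1) ≡ 23 (mod 60).
Check: 47 × 23 = 1081 ≡ 1 (mod 60)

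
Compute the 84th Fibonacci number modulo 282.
138

Matrix identity: Q^n = [[F_(n+1), F_n], [F_n, F_(n-1)]] with Q = [[1,1],[1,0]].
n = 84 = 1010100₂. Square-and-multiply, entries mod 282:
Q^1 = [[1,1],[1,0]]
Q^2 = (Q^1)² = [[2,1],[1,1]]
Q^5 = (Q^2)²·Q = [[8,5],[5,3]]
Q^10 = (Q^5)² = [[89,55],[55,34]]
Q^21 = (Q^10)²·Q = [[227,230],[230,279]]
Q^42 = (Q^21)² = [[89,196],[196,175]]
Q^84 = (Q^42)² = [[89,138],[138,233]]
F_84 mod 282 = Q^84[0][1] = 138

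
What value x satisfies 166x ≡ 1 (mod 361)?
224

gcd(166, 361) = 1, so the inverse exists.
Extended Euclidean algorithm on (361, 166):
361 = 2 × 166 + 29  ⟹  29 = (1)·361 + (-2)·166
166 = 5 × 29 + 21  ⟹  21 = (-5)·361 + (11)·166
29 = 1 × 21 + 8  ⟹  8 = (6)·361 + (-13)·166
21 = 2 × 8 + 5  ⟹  5 = (-17)·361 + (37)·166
8 = 1 × 5 + 3  ⟹  3 = (23)·361 + (-50)·166
5 = 1 × 3 + 2  ⟹  2 = (-40)·361 + (87)·166
3 = 1 × 2 + 1  ⟹  1 = (63)·361 + (-137)·166
So (-137)·166 ≡ 1 (mod 361), i.e. 166^(-1) ≡ -137 ≡ 224 (mod 361).
Check: 166 × 224 = 37184 ≡ 1 (mod 361)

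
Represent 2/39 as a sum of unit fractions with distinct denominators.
1/20 + 1/780

Greedy algorithm:
2/39: ceiling(39/2) = 20, use 1/20
1/780: ceiling(780/1) = 780, use 1/780
Result: 2/39 = 1/20 + 1/780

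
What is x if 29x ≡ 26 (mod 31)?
x ≡ 18 (mod 31)

gcd(29, 31) = 1, which divides 26, so solutions exist.
Find 29^(-1) mod 31 by the extended Euclidean algorithm:
31 = 1 × 29 + 2  ⟹  2 = (1)·31 + (-1)·29
29 = 14 × 2 + 1  ⟹  1 = (-14)·31 + (15)·29
So (15)·29 ≡ 1 (mod 31), i.e. 29^(-1) ≡ 15 (mod 31).
x ≡ 15 × 26 = 390 ≡ 18 (mod 31).
Check: 29 × 18 = 522 ≡ 26 (mod 31).
Unique solution: x ≡ 18 (mod 31)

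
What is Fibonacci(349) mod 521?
89

Matrix identity: Q^n = [[F_(n+1), F_n], [F_n, F_(n-1)]] with Q = [[1,1],[1,0]].
n = 349 = 101011101₂. Square-and-multiply, entries mod 521:
Q^1 = [[1,1],[1,0]]
Q^2 = (Q^1)² = [[2,1],[1,1]]
Q^5 = (Q^2)²·Q = [[8,5],[5,3]]
Q^10 = (Q^5)² = [[89,55],[55,34]]
Q^21 = (Q^10)²·Q = [[518,5],[5,513]]
Q^43 = (Q^21)²·Q = [[500,34],[34,466]]
Q^87 = (Q^43)²·Q = [[55,34],[34,21]]
Q^174 = (Q^87)² = [[13,500],[500,34]]
Q^349 = (Q^174)²·Q = [[144,89],[89,55]]
F_349 mod 521 = Q^349[0][1] = 89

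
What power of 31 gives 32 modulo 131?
45

Baby-step giant-step with step n = ⌈√131⌉ = 12.
Baby steps 31^j mod 131 (j:value) for j=0..11: 0:1, 1:31, 2:44, 3:54, 4:102, 5:18, 6:34, 7:6, 8:55, 9:2, 10:62, 11:88.
Giant-step multiplier: 31^(-12) ≡ 31^(130-12) = 31^118 ≡ 74 (mod 131).
Giant steps γ_i = 32·74^i mod 131: γ_0=32, γ_1=10, γ_2=85, γ_3=2 (in table at j=9).
x = i·n + j = 3·12 + 9 = 45.
Check: 31^45 ≡ 32 (mod 131).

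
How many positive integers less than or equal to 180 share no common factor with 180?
48

180 = 2^2 × 3^2 × 5
φ(n) = n × ∏(1 - 1/p) for each prime p dividing n
φ(180) = 180 × (1 - 1/2) × (1 - 1/3) × (1 - 1/5) = 48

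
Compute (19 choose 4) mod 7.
5

Using Lucas' theorem:
Write n=19 and k=4 in base 7:
n in base 7: [2, 5]
k in base 7: [0, 4]
C(19,4) mod 7 = ∏ C(n_i, k_i) mod 7
Digit binomials (mod 7): C(2,0) = 1; C(5,4) = 5
Product: 1 × 5 = 5 ≡ 5 (mod 7)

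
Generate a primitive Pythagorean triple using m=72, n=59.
(1703, 8496, 8665)

Euclid's formula: a = m² - n², b = 2mn, c = m² + n²
m = 72, n = 59
a = 72² - 59² = 5184 - 3481 = 1703
b = 2 × 72 × 59 = 8496
c = 72² + 59² = 5184 + 3481 = 8665
Verification: 1703² + 8496² = 2900209 + 72182016 = 75082225 = 8665² ✓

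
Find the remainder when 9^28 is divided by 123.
42

Repeated squaring. Binary of 28 = 11100.
9^1 ≡ 9 (mod 123); 9^2 ≡ 81 (mod 123); 9^4 ≡ 42 (mod 123); 9^8 ≡ 42 (mod 123); 9^16 ≡ 42 (mod 123)
9^28 = 9^4 × 9^8 × 9^16 ≡ 42 (mod 123)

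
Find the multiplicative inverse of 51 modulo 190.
41

gcd(51, 190) = 1, so the inverse exists.
Extended Euclidean algorithm on (190, 51):
190 = 3 × 51 + 37  ⟹  37 = (1)·190 + (-3)·51
51 = 1 × 37 + 14  ⟹  14 = (-1)·190 + (4)·51
37 = 2 × 14 + 9  ⟹  9 = (3)·190 + (-11)·51
14 = 1 × 9 + 5  ⟹  5 = (-4)·190 + (15)·51
9 = 1 × 5 + 4  ⟹  4 = (7)·190 + (-26)·51
5 = 1 × 4 + 1  ⟹  1 = (-11)·190 + (41)·51
So (41)·51 ≡ 1 (mod 190), i.e. 51^(-1) ≡ 41 (mod 190).
Check: 51 × 41 = 2091 ≡ 1 (mod 190)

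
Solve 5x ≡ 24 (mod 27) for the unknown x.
x ≡ 21 (mod 27)

gcd(5, 27) = 1, which divides 24, so solutions exist.
Find 5^(-1) mod 27 by the extended Euclidean algorithm:
27 = 5 × 5 + 2  ⟹  2 = (1)·27 + (-5)·5
5 = 2 × 2 + 1  ⟹  1 = (-2)·27 + (11)·5
So (11)·5 ≡ 1 (mod 27), i.e. 5^(-1) ≡ 11 (mod 27).
x ≡ 11 × 24 = 264 ≡ 21 (mod 27).
Check: 5 × 21 = 105 ≡ 24 (mod 27).
Unique solution: x ≡ 21 (mod 27)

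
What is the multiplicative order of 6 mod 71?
35

71 is prime, so ord(6) divides φ(71) = 70.
Divisors of 70: 1, 2, 5, 7, 10, 14, 35, 70.
Repeated squaring: 6^1 ≡ 6, 6^2 ≡ 36, 6^4 ≡ 18, 6^8 ≡ 40, 6^16 ≡ 38, 6^32 ≡ 24, 6^64 ≡ 8 (mod 71).
Test 6^d mod 71 for each divisor d in increasing order:
6^1 ≡ 6
6^2 ≡ 36
6^5 = 6^4·6^1 ≡ 37
6^7 = 6^4·6^2·6^1 ≡ 54
6^10 = 6^8·6^2 ≡ 20
6^14 = 6^8·6^4·6^2 ≡ 5
6^35 = 6^32·6^2·6^1 ≡ 1  ← first divisor giving 1
The order is 35.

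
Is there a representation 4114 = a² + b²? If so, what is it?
33² + 55² (a=33, b=55)

Factorization: 4114 = 2 × 11^2 × 17
By Fermat: n is sum of two squares iff every prime p ≡ 3 (mod 4) appears to even power.
All primes ≡ 3 (mod 4) appear to even power.
Search a = 0, 1, 2, … for 4114 - a² a perfect square: first hit at a = 33: 4114 - 1089 = 3025 = 55².
4114 = 33² + 55² = 1089 + 3025 ✓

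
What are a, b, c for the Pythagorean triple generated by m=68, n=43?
(2775, 5848, 6473)

Euclid's formula: a = m² - n², b = 2mn, c = m² + n²
m = 68, n = 43
a = 68² - 43² = 4624 - 1849 = 2775
b = 2 × 68 × 43 = 5848
c = 68² + 43² = 4624 + 1849 = 6473
Verification: 2775² + 5848² = 7700625 + 34199104 = 41899729 = 6473² ✓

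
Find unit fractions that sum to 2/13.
1/7 + 1/91

Greedy algorithm:
2/13: ceiling(13/2) = 7, use 1/7
1/91: ceiling(91/1) = 91, use 1/91
Result: 2/13 = 1/7 + 1/91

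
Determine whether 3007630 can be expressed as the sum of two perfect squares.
Not possible

Factorization: 3007630 = 2 × 5 × 67^3
By Fermat: n is sum of two squares iff every prime p ≡ 3 (mod 4) appears to even power.
Prime(s) ≡ 3 (mod 4) with odd exponent: [(67, 3)]
Therefore 3007630 cannot be expressed as a² + b².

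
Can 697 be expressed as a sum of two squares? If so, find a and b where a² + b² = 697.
11² + 24² (a=11, b=24)

Factorization: 697 = 17 × 41
By Fermat: n is sum of two squares iff every prime p ≡ 3 (mod 4) appears to even power.
All primes ≡ 3 (mod 4) appear to even power.
Search a = 0, 1, 2, … for 697 - a² a perfect square: first hit at a = 11: 697 - 121 = 576 = 24².
697 = 11² + 24² = 121 + 576 ✓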